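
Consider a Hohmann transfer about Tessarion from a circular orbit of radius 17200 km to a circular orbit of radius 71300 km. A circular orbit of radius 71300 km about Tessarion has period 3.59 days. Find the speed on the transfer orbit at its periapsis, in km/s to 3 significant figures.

v = 3.73 km/s

From Kepler's third law T² = 4π²r³/μ at r = 71300 km, T = 3.59 days = 3.59 × 86400 s = 3.10176×10^5 s: μ = 4π²r³/T² = 1.48735×10^5 km³/s².
The Hohmann ellipse has a_t = (r₁ + r₂)/2 = 44250 km.
The periapsis of the transfer ellipse is at r = 17200 km.
Vis-viva: v = √[μ(2/r − 1/a_t)] = √[1.48735×10^5 × (2/17200 − 1/44250)] = 3.733 km/s.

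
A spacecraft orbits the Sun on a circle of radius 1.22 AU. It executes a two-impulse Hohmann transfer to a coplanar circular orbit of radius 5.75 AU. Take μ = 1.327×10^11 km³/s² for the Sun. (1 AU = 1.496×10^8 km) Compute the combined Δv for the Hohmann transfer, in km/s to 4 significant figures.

In km: r₁ = 1.22 × 1.496×10^8 = 1.82512×10^8 km; r₂ = 5.75 × 1.496×10^8 = 8.602×10^8 km.
Semi-major axis of the transfer orbit: a_t = (1.82512×10^8 + 8.602×10^8)/2 = 5.21356×10^8 km.
Circular speed at r₁: v₁ = √(μ/r₁) = √(1.327×10^11/1.82512×10^8) = 26.9643 km/s.
Transfer-orbit speed at r₁ (vis-viva equation): v_p = √[μ(2/r₁ − 1/a_t)] = 34.6356 km/s.
First burn Δv₁ = |v_p − v₁| = 7.671 km/s.
Circular speed at r₂: v₂ = √(μ/r₂) = 12.4204 km/s.
Transfer-orbit speed at r₂: v_a = √[μ(2/r₂ − 1/a_t)] = 7.34876 km/s.
Second burn Δv₂ = |v₂ − v_a| = 5.072 km/s.
Total Δv = Δv₁ + Δv₂ = 12.74 km/s.

Δv = 12.74 km/s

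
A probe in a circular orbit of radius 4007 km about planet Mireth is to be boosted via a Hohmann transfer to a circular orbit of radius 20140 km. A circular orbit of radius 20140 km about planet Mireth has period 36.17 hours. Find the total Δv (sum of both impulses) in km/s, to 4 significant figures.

Δv = 1.047 km/s

From Kepler's third law T² = 4π²r³/μ at r = 20140 km, T = 36.17 hours = 36.17 × 3600 s = 1.30212×10^5 s: μ = 4π²r³/T² = 19021.1 km³/s².
Transfer-ellipse semi-major axis a_t = (r₁ + r₂)/2 = (4007 + 20140)/2 = 12073.5 km.
At r₁ the circular-orbit speed is v₁ = √(μ/r₁) = 2.1788 km/s.
On the transfer ellipse at r₁, v² = μ(2/r − 1/a) gives v_p = √[μ(2/r₁ − 1/a_t)] = 2.8140 km/s.
First burn Δv₁ = |v_p − v₁| = 0.6352 km/s.
At r₂, v₂ = √(μ/r₂) = 0.97183 km/s.
Transfer-orbit speed at r₂: v_a = √[μ(2/r₂ − 1/a_t)] = 0.55986 km/s.
Second burn Δv₂ = |v₂ − v_a| = 0.4120 km/s.
Total Δv = Δv₁ + Δv₂ = 1.047 km/s.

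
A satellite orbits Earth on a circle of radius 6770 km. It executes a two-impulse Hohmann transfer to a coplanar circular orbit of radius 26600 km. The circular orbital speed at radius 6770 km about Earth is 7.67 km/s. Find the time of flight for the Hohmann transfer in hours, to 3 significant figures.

t = 2.98 hours

From the circular-orbit relation v² = μ/r at r = 6770 km: μ = v²r = (7.67)² × 6770 = 3.98272×10^5 km³/s².
Semi-major axis of the transfer orbit: a_t = (6770 + 26600)/2 = 16685 km.
By Kepler's third law the transfer-orbit period is T = 2π√(a_t³/μ), so t = T/2 = 10730 s.
Converting: 10730 s ÷ 3600 s/hour = 2.98 hours.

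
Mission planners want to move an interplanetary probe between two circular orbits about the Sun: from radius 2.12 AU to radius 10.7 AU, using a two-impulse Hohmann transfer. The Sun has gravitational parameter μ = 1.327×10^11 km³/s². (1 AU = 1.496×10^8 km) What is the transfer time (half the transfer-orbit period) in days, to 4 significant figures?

In km: r₁ = 2.12 × 1.496×10^8 = 3.17152×10^8 km; r₂ = 10.7 × 1.496×10^8 = 1.60072×10^9 km.
Transfer-ellipse semi-major axis a_t = (r₁ + r₂)/2 = (3.17152×10^8 + 1.60072×10^9)/2 = 9.58936×10^8 km.
Transfer time t = π√(a_t³/μ) = π√((9.58936×10^8)³ / 1.327×10^11) = 2.561×10^8 s.
Converting: 2.561×10^8 s ÷ 86400 s/day = 2964 days.

t = 2964 days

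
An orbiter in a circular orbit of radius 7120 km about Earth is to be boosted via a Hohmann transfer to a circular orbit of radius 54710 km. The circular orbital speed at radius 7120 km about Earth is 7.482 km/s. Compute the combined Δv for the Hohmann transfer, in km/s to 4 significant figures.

From the circular-orbit relation v² = μ/r at r = 7120 km: μ = v²r = (7.482)² × 7120 = 3.98580×10^5 km³/s².
The Hohmann ellipse has a_t = (r₁ + r₂)/2 = 30915 km.
Circular speed at r₁: v₁ = √(μ/r₁) = √(3.98580×10^5/7120) = 7.482 km/s.
Transfer-orbit speed at r₁ (v² = μ(2/r − 1/a)): v_p = √[μ(2/r₁ − 1/a_t)] = 9.953 km/s.
First burn Δv₁ = |v_p − v₁| = 2.471 km/s.
At r₂, v₂ = √(μ/r₂) = 2.699 km/s.
Transfer-orbit speed at r₂: v_a = √[μ(2/r₂ − 1/a_t)] = 1.295 km/s.
Second burn Δv₂ = |v₂ − v_a| = 1.404 km/s.
Total Δv = Δv₁ + Δv₂ = 3.875 km/s.

Δv = 3.875 km/s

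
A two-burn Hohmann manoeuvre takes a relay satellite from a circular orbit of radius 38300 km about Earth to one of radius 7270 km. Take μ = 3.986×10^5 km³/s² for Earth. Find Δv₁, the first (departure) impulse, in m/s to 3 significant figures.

Δv₁ = 1400 m/s

The Hohmann ellipse has a_t = (r₁ + r₂)/2 = 22785 km.
On the circular orbit at r = 38300 km, v_c = √(μ/r) = 3.226 km/s.
Transfer-orbit speed at the same r (vis-viva, a = a_t): v_t = √[μ(2/r − 1/a_t)] = 1.822 km/s.
Δv₁ = |v_t − v_c| = |1.822 − 3.226| = 1.404 km/s.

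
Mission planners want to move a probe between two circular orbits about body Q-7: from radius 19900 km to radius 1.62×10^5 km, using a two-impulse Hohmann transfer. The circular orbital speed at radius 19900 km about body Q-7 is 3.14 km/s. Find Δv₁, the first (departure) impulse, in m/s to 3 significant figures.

From the circular-orbit relation v² = μ/r at r = 19900 km: μ = v²r = (3.14)² × 19900 = 1.96206×10^5 km³/s².
Semi-major axis of the transfer orbit: a_t = (19900 + 1.620×10^5)/2 = 90950 km.
Circular speed at r = 19900 km: v_c = √(μ/r) = 3.140 km/s.
Transfer-orbit speed at the same r (vis-viva, a = a_t): v_t = √[μ(2/r − 1/a_t)] = 4.191 km/s.
Δv₁ = |v_t − v_c| = |4.191 − 3.140| = 1.051 km/s.

Δv₁ = 1050 m/s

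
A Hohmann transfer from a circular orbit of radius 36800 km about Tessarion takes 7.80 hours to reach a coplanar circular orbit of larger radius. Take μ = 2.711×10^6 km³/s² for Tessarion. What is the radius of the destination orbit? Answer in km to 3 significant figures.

Transfer time t = 7.80 hours = 28080 s, and t = π√(a_t³/μ).
So a_t = (μ t²/π²)^(1/3) = (2.711×10^6 × (28080)² / π²)^(1/3) = 60054 km.
Since a_t = (r₁ + r₂)/2, r₂ = 2a_t − r₁ = 2×60054 − 36800 = 83308 km.

r₂ = 83300 km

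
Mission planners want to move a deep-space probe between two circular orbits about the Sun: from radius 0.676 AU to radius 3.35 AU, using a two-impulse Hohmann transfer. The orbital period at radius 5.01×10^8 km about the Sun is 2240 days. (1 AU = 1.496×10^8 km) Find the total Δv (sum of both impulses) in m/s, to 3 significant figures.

From Kepler's third law T² = 4π²r³/μ at r = 5.01×10^8 km, T = 2240 days = 2240 × 86400 s = 1.93536×10^8 s: μ = 4π²r³/T² = 1.32541×10^11 km³/s².
In km: r₁ = 0.676 × 1.496×10^8 = 1.011296×10^8 km; r₂ = 3.35 × 1.496×10^8 = 5.0116×10^8 km.
The Hohmann ellipse has a_t = (r₁ + r₂)/2 = 3.011448×10^8 km.
At r₁ the circular-orbit speed is v₁ = √(μ/r₁) = 36.20 km/s.
Transfer-orbit speed at r₁ (v² = μ(2/r − 1/a)): v_p = √[μ(2/r₁ − 1/a_t)] = 46.70 km/s.
First burn Δv₁ = |v_p − v₁| = 10.50 km/s.
At r₂, v₂ = √(μ/r₂) = 16.262 km/s.
Transfer-orbit speed at r₂: v_a = √[μ(2/r₂ − 1/a_t)] = 9.4241 km/s.
Second burn Δv₂ = |v₂ − v_a| = 6.838 km/s.
Total Δv = Δv₁ + Δv₂ = 17.34 km/s.

Δv = 17300 m/s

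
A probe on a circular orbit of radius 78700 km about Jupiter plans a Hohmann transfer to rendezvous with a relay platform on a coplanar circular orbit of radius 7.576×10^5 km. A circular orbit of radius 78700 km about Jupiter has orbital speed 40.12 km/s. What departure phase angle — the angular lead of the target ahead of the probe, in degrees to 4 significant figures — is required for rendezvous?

From the circular-orbit relation v² = μ/r at r = 78700 km: μ = v²r = (40.12)² × 78700 = 1.26677×10^8 km³/s².
Transfer-ellipse semi-major axis a_t = (r₁ + r₂)/2 = (78700 + 7.576×10^5)/2 = 4.1815×10^5 km.
The half-period of the transfer ellipse is t = π√(a_t³/μ) = 75474 s.
Target angular speed ω₂ = √(μ/r₂³) = 1.7068×10^-5 rad/s.
Angle swept by the target during transfer: ω₂·t = 1.2882 rad = 73.81°.
The probe traverses 180° on the transfer ellipse, so the target must lead by 180° − 73.81° = 106.2°.

φ = 106.2°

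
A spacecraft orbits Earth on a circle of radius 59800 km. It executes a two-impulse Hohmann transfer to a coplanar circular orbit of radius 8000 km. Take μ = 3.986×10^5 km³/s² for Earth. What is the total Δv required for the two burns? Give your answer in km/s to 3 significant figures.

Δv = 3.64 km/s

Transfer-ellipse semi-major axis a_t = (r₁ + r₂)/2 = (59800 + 8000)/2 = 33900 km.
Circular speed at r₁: v₁ = √(μ/r₁) = √(3.986×10^5/59800) = 2.582 km/s.
On the transfer ellipse at r₁, v² = μ(2/r − 1/a) gives v_a = √[μ(2/r₁ − 1/a_t)] = 1.254 km/s.
First burn Δv₁ = |v_a − v₁| = 1.328 km/s.
At r₂, v₂ = √(μ/r₂) = 7.059 km/s.
Transfer-orbit speed at r₂: v_p = √[μ(2/r₂ − 1/a_t)] = 9.375 km/s.
Second burn Δv₂ = |v₂ − v_p| = 2.316 km/s.
Total Δv = Δv₁ + Δv₂ = 3.644 km/s.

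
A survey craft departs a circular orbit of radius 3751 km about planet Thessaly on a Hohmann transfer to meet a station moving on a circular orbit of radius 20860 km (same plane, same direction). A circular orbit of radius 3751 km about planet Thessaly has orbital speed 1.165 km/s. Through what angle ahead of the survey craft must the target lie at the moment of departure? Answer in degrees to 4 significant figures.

φ = 98.45°

From the circular-orbit relation v² = μ/r at r = 3751 km: μ = v²r = (1.165)² × 3751 = 5090.95 km³/s².
Semi-major axis of the transfer orbit: a_t = (3751 + 20860)/2 = 12305.5 km.
Transfer time t = π√(a_t³/μ) = 60103 s.
Target angular speed ω₂ = √(μ/r₂³) = 2.3683×10^-5 rad/s.
Angle swept by the target during transfer: ω₂·t = 1.4234 rad = 81.55°.
Arrival is 180° from departure on the ellipse, so φ = 180° − 81.55° = 98.45°.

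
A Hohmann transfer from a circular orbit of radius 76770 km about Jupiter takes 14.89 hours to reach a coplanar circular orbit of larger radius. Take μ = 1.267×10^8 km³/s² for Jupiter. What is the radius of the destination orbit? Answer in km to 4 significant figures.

Transfer time t = 14.89 hours = 53604 s, and t = π√(a_t³/μ).
So a_t = (μ t²/π²)^(1/3) = (1.267×10^8 × (53604)² / π²)^(1/3) = 3.3288×10^5 km.
Since a_t = (r₁ + r₂)/2, r₂ = 2a_t − r₁ = 2×3.3288×10^5 − 76770 = 5.8899×10^5 km.

r₂ = 5.890×10^5 km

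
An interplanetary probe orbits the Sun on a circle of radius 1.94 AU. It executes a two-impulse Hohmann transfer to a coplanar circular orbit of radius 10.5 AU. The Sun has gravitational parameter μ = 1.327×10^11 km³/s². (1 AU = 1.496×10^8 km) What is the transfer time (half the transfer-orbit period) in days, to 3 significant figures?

t = 2830 days

In km: r₁ = 1.94 × 1.496×10^8 = 2.90224×10^8 km; r₂ = 10.5 × 1.496×10^8 = 1.5708×10^9 km.
The Hohmann ellipse has a_t = (r₁ + r₂)/2 = 9.30512×10^8 km.
Half the transfer-orbit period gives t = π√(a_t³/μ) = 2.448×10^8 s.
Converting: 2.448×10^8 s ÷ 86400 s/day = 2830 days.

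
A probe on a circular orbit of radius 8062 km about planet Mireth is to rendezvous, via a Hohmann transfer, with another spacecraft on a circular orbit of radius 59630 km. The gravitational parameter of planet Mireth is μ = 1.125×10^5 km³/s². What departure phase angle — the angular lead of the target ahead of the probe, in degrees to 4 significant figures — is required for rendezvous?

Semi-major axis of the transfer orbit: a_t = (8062 + 59630)/2 = 33846 km.
The half-period of the transfer ellipse is t = π√(a_t³/μ) = 58322 s.
Target angular speed ω₂ = √(μ/r₂³) = 2.3035×10^-5 rad/s.
Angle swept by the target during transfer: ω₂·t = 1.3434 rad = 76.97°.
Arrival is 180° from departure on the ellipse, so φ = 180° − 76.97° = 103.0°.

φ = 103.0°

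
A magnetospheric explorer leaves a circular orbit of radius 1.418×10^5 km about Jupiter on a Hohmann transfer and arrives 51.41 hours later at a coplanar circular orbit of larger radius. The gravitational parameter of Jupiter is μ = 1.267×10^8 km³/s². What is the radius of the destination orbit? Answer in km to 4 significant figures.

Transfer time t = 51.41 hours = 1.85076×10^5 s, and t = π√(a_t³/μ).
So a_t = (μ t²/π²)^(1/3) = (1.267×10^8 × (1.85076×10^5)² / π²)^(1/3) = 7.6043×10^5 km.
Since a_t = (r₁ + r₂)/2, r₂ = 2a_t − r₁ = 2×7.6043×10^5 − 1.418×10^5 = 1.37906×10^6 km.

r₂ = 1.379×10^6 km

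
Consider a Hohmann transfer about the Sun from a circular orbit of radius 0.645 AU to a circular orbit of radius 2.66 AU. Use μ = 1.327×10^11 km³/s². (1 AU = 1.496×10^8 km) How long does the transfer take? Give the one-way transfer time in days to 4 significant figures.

In km: r₁ = 0.645 × 1.496×10^8 = 9.6492×10^7 km; r₂ = 2.66 × 1.496×10^8 = 3.97936×10^8 km.
Semi-major axis of the transfer orbit: a_t = (9.6492×10^7 + 3.97936×10^8)/2 = 2.47214×10^8 km.
Half the transfer-orbit period gives t = π√(a_t³/μ) = 3.352×10^7 s.
Converting: 3.352×10^7 s ÷ 86400 s/day = 388.0 days.

t = 388.0 days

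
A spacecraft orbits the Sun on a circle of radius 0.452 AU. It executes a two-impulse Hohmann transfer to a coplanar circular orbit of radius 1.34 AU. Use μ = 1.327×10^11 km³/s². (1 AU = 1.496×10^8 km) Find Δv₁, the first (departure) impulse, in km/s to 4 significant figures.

Δv₁ = 9.875 km/s

In km: r₁ = 0.452 × 1.496×10^8 = 6.76192×10^7 km; r₂ = 1.34 × 1.496×10^8 = 2.00464×10^8 km.
The Hohmann ellipse has a_t = (r₁ + r₂)/2 = 1.340416×10^8 km.
On the circular orbit at r = 6.76192×10^7 km, v_c = √(μ/r) = 44.300 km/s.
Transfer-orbit speed at the same r (vis-viva, a = a_t): v_t = √[μ(2/r − 1/a_t)] = 54.175 km/s.
Δv₁ = |v_t − v_c| = |54.175 − 44.300| = 9.875 km/s.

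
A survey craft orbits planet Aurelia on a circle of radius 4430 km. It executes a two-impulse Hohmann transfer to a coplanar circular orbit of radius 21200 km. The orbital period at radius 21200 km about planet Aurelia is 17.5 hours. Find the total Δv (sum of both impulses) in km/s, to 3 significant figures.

Δv = 2.19 km/s

From Kepler's third law T² = 4π²r³/μ at r = 21200 km, T = 17.5 hours = 17.5 × 3600 s = 63000 s: μ = 4π²r³/T² = 94773.3 km³/s².
Transfer-ellipse semi-major axis a_t = (r₁ + r₂)/2 = (4430 + 21200)/2 = 12815 km.
At r₁ the circular-orbit speed is v₁ = √(μ/r₁) = 4.625 km/s.
On the transfer ellipse at r₁, v² = μ(2/r − 1/a) gives v_p = √[μ(2/r₁ − 1/a_t)] = 5.949 km/s.
First burn Δv₁ = |v_p − v₁| = 1.324 km/s.
Circular speed at r₂: v₂ = √(μ/r₂) = 2.1143 km/s.
Transfer-orbit speed at r₂: v_a = √[μ(2/r₂ − 1/a_t)] = 1.2431 km/s.
Second burn Δv₂ = |v₂ − v_a| = 0.8712 km/s.
Total Δv = Δv₁ + Δv₂ = 2.195 km/s.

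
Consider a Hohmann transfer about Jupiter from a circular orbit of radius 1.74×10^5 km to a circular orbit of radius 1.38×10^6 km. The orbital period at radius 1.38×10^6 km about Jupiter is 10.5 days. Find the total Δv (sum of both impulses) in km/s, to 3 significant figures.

From Kepler's third law T² = 4π²r³/μ at r = 1.38×10^6 km, T = 10.5 days = 10.5 × 86400 s = 9.072×10^5 s: μ = 4π²r³/T² = 1.26064×10^8 km³/s².
Semi-major axis of the transfer orbit: a_t = (1.740×10^5 + 1.380×10^6)/2 = 7.770×10^5 km.
Circular speed at r₁: v₁ = √(μ/r₁) = √(1.26064×10^8/1.740×10^5) = 26.917 km/s.
On the transfer ellipse at r₁, vis-viva gives v_p = √[μ(2/r₁ − 1/a_t)] = 35.872 km/s.
First burn Δv₁ = |v_p − v₁| = 8.955 km/s.
Circular speed at r₂: v₂ = √(μ/r₂) = 9.558 km/s.
Transfer-orbit speed at r₂: v_a = √[μ(2/r₂ − 1/a_t)] = 4.523 km/s.
Second burn Δv₂ = |v₂ − v_a| = 5.035 km/s.
Δv = Δv₁ + Δv₂ = 8.955 + 5.035 = 13.99 km/s.

Δv = 14.0 km/s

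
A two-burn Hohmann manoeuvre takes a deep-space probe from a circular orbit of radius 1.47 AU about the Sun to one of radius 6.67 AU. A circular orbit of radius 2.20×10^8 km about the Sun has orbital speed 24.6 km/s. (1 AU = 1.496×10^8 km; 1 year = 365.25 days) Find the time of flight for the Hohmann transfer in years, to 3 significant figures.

t = 4.10 years

From the circular-orbit relation v² = μ/r at r = 2.20×10^8 km: μ = v²r = (24.6)² × 2.20×10^8 = 1.33135×10^11 km³/s².
In km: r₁ = 1.47 × 1.496×10^8 = 2.19912×10^8 km; r₂ = 6.67 × 1.496×10^8 = 9.97832×10^8 km.
Semi-major axis of the transfer orbit: a_t = (2.19912×10^8 + 9.97832×10^8)/2 = 6.08872×10^8 km.
Transfer time t = π√(a_t³/μ) = π√((6.08872×10^8)³ / 1.33135×10^11) = 1.294×10^8 s.
Converting: 1.294×10^8 s ÷ 3.15576×10^7 s/year (365.25 × 86400) = 4.10 years.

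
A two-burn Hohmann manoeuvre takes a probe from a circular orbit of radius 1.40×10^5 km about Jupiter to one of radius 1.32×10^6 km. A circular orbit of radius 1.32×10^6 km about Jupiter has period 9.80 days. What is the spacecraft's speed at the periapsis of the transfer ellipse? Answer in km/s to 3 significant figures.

From Kepler's third law T² = 4π²r³/μ at r = 1.32×10^6 km, T = 9.80 days = 9.80 × 86400 s = 8.4672×10^5 s: μ = 4π²r³/T² = 1.26649×10^8 km³/s².
The Hohmann ellipse has a_t = (r₁ + r₂)/2 = 7.300×10^5 km.
The periapsis of the transfer ellipse is at r = 1.400×10^5 km.
Vis-viva: v = √[μ(2/r − 1/a_t)] = √[1.26649×10^8 × (2/1.400×10^5 − 1/7.300×10^5)] = 40.44 km/s.

v = 40.4 km/s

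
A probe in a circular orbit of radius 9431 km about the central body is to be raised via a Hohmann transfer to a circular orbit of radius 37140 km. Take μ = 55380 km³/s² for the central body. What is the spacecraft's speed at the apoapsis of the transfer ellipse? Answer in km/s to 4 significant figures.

v = 0.7771 km/s

Transfer-ellipse semi-major axis a_t = (r₁ + r₂)/2 = (9431 + 37140)/2 = 23285.5 km.
The apoapsis of the transfer ellipse is at r = 37140 km.
Vis-viva: v = √[μ(2/r − 1/a_t)] = √[55380 × (2/37140 − 1/23285.5)] = 0.7771 km/s.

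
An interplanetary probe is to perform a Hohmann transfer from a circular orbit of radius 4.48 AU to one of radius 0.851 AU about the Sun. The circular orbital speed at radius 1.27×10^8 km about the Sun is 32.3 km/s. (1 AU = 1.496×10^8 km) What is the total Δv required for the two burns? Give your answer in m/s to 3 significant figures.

From the circular-orbit relation v² = μ/r at r = 1.27×10^8 km: μ = v²r = (32.3)² × 1.27×10^8 = 1.32498×10^11 km³/s².
In km: r₁ = 4.48 × 1.496×10^8 = 6.70208×10^8 km; r₂ = 0.851 × 1.496×10^8 = 1.273096×10^8 km.
The Hohmann ellipse has a_t = (r₁ + r₂)/2 = 3.987588×10^8 km.
Circular speed at r₁: v₁ = √(μ/r₁) = √(1.32498×10^11/6.70208×10^8) = 14.0605 km/s.
On the transfer ellipse at r₁, v² = μ(2/r − 1/a) gives v_a = √[μ(2/r₁ − 1/a_t)] = 7.94465 km/s.
First burn Δv₁ = |v_a − v₁| = 6.116 km/s.
At r₂, v₂ = √(μ/r₂) = 32.261 km/s.
Transfer-orbit speed at r₂: v_p = √[μ(2/r₂ − 1/a_t)] = 41.824 km/s.
Second burn Δv₂ = |v₂ − v_p| = 9.563 km/s.
Total Δv = Δv₁ + Δv₂ = 15.68 km/s.

Δv = 15700 m/s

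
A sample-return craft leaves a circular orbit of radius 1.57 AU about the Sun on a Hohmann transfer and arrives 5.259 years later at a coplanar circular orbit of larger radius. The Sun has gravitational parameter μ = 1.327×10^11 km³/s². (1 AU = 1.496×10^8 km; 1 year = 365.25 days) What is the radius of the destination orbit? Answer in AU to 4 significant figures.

r₂ = 8.030 AU

In km: r₁ = 1.57 × 1.496×10^8 = 2.34872×10^8 km.
Transfer time t = 5.259 years × 365.25 × 86400 s = 1.659614184×10^8 s, and t = π√(a_t³/μ).
So a_t = (μ t²/π²)^(1/3) = (1.327×10^11 × (1.659614184×10^8)² / π²)^(1/3) = 7.18117×10^8 km.
Since a_t = (r₁ + r₂)/2, r₂ = 2a_t − r₁ = 2×7.18117×10^8 − 2.34872×10^8 = 1.201362×10^9 km.
In AU: r₂ = 1.201362×10^9 / 1.496×10^8 = 8.030 AU.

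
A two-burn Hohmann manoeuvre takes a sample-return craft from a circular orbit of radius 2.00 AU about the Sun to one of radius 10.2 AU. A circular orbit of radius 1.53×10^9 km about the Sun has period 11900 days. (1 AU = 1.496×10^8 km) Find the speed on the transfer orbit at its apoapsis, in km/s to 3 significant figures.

From Kepler's third law T² = 4π²r³/μ at r = 1.53×10^9 km, T = 11900 days = 11900 × 86400 s = 1.02816×10^9 s: μ = 4π²r³/T² = 1.33756×10^11 km³/s².
In km: r₁ = 2.00 × 1.496×10^8 = 2.992×10^8 km; r₂ = 10.2 × 1.496×10^8 = 1.52592×10^9 km.
Semi-major axis of the transfer orbit: a_t = (2.992×10^8 + 1.52592×10^9)/2 = 9.1256×10^8 km.
At apoapsis, r = 1.52592×10^9 km.
Vis-viva: v = √[μ(2/r − 1/a_t)] = √[1.33756×10^11 × (2/1.52592×10^9 − 1/9.1256×10^8)] = 5.361 km/s.

v = 5.36 km/s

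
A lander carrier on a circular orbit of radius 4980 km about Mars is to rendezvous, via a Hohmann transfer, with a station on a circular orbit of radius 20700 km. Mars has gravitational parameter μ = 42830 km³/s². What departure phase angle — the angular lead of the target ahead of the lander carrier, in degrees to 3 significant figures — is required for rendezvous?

φ = 92.1°

The Hohmann ellipse has a_t = (r₁ + r₂)/2 = 12840 km.
Transfer time t = π√(a_t³/μ) = 22086.3 s.
Target angular speed ω₂ = √(μ/r₂³) = 6.94894×10^-5 rad/s.
Angle swept by the target during transfer: ω₂·t = 1.5348 rad = 87.94°.
The lander carrier traverses 180° on the transfer ellipse, so the target must lead by 180° − 87.94° = 92.1°.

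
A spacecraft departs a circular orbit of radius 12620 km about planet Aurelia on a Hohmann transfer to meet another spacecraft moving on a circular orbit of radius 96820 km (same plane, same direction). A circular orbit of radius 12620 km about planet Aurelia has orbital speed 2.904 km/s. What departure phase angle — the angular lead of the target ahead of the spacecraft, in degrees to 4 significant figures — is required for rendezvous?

φ = 103.5°

From the circular-orbit relation v² = μ/r at r = 12620 km: μ = v²r = (2.904)² × 12620 = 1.06427×10^5 km³/s².
Transfer-ellipse semi-major axis a_t = (r₁ + r₂)/2 = (12620 + 96820)/2 = 54720 km.
Transfer time t = π√(a_t³/μ) = 1.23266×10^5 s.
Target angular speed ω₂ = √(μ/r₂³) = 1.08288×10^-5 rad/s.
Angle swept by the target during transfer: ω₂·t = 1.3348 rad = 76.48°.
The spacecraft traverses 180° on the transfer ellipse, so the target must lead by 180° − 76.48° = 103.5°.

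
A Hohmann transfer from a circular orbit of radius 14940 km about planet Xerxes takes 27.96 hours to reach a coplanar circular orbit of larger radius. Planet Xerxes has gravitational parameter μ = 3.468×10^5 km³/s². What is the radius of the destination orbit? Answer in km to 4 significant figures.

r₂ = 1.268×10^5 km

Transfer time t = 27.96 hours = 1.00656×10^5 s, and t = π√(a_t³/μ).
So a_t = (μ t²/π²)^(1/3) = (3.468×10^5 × (1.00656×10^5)² / π²)^(1/3) = 70874 km.
Since a_t = (r₁ + r₂)/2, r₂ = 2a_t − r₁ = 2×70874 − 14940 = 1.26808×10^5 km.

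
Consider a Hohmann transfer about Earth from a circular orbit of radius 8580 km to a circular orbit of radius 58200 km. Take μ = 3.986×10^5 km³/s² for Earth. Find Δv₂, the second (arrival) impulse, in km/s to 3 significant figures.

Δv₂ = 1.29 km/s

The Hohmann ellipse has a_t = (r₁ + r₂)/2 = 33390 km.
On the circular orbit at r = 58200 km, v_c = √(μ/r) = 2.617 km/s.
Transfer-orbit speed at the same r (vis-viva, a = a_t): v_t = √[μ(2/r − 1/a_t)] = 1.327 km/s.
Δv₂ = |v_t − v_c| = |1.327 − 2.617| = 1.290 km/s.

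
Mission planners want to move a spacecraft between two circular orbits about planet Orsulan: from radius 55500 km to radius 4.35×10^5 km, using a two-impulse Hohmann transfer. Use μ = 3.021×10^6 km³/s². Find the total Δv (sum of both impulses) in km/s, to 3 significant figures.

Semi-major axis of the transfer orbit: a_t = (55500 + 4.350×10^5)/2 = 2.4525×10^5 km.
At r₁ the circular-orbit speed is v₁ = √(μ/r₁) = 7.378 km/s.
On the transfer ellipse at r₁, v² = μ(2/r − 1/a) gives v_p = √[μ(2/r₁ − 1/a_t)] = 9.826 km/s.
First burn Δv₁ = |v_p − v₁| = 2.448 km/s.
Circular speed at r₂: v₂ = √(μ/r₂) = 2.6353 km/s.
Transfer-orbit speed at r₂: v_a = √[μ(2/r₂ − 1/a_t)] = 1.2536 km/s.
Second burn Δv₂ = |v₂ − v_a| = 1.382 km/s.
Δv = Δv₁ + Δv₂ = 2.448 + 1.382 = 3.830 km/s.

Δv = 3.83 km/s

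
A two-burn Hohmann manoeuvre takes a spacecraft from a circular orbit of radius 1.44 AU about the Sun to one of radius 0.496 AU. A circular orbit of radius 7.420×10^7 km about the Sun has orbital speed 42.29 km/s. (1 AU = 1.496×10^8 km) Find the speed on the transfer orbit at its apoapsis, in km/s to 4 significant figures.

From the circular-orbit relation v² = μ/r at r = 7.420×10^7 km: μ = v²r = (42.29)² × 7.420×10^7 = 1.32703×10^11 km³/s².
In km: r₁ = 1.44 × 1.496×10^8 = 2.15424×10^8 km; r₂ = 0.496 × 1.496×10^8 = 7.42016×10^7 km.
The Hohmann ellipse has a_t = (r₁ + r₂)/2 = 1.448128×10^8 km.
The apoapsis of the transfer ellipse is at r = 2.15424×10^8 km.
From the vis-viva equation, v = √[μ(2/r − 1/a_t)] = 17.77 km/s.

v = 17.77 km/s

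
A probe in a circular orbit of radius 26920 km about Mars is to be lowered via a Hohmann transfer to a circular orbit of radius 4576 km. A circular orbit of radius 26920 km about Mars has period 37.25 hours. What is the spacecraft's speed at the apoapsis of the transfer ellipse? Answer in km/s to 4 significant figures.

From Kepler's third law T² = 4π²r³/μ at r = 26920 km, T = 37.25 hours = 37.25 × 3600 s = 1.341×10^5 s: μ = 4π²r³/T² = 42828.0 km³/s².
Semi-major axis of the transfer orbit: a_t = (26920 + 4576)/2 = 15748 km.
The apoapsis of the transfer ellipse is at r = 26920 km.
From the vis-viva equation, v = √[μ(2/r − 1/a_t)] = 0.6799 km/s.

v = 0.6799 km/s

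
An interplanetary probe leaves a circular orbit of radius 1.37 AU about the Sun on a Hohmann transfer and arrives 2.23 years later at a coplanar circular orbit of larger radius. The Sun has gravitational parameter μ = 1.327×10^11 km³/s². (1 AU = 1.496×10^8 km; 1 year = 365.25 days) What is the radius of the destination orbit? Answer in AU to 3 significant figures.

r₂ = 4.05 AU

In km: r₁ = 1.37 × 1.496×10^8 = 2.04952×10^8 km.
Transfer time t = 2.23 years × 365.25 × 86400 s = 7.0373448×10^7 s, and t = π√(a_t³/μ).
So a_t = (μ t²/π²)^(1/3) = (1.327×10^11 × (7.0373448×10^7)² / π²)^(1/3) = 4.0532×10^8 km.
Since a_t = (r₁ + r₂)/2, r₂ = 2a_t − r₁ = 2×4.0532×10^8 − 2.04952×10^8 = 6.05688×10^8 km.
In AU: r₂ = 6.05688×10^8 / 1.496×10^8 = 4.05 AU.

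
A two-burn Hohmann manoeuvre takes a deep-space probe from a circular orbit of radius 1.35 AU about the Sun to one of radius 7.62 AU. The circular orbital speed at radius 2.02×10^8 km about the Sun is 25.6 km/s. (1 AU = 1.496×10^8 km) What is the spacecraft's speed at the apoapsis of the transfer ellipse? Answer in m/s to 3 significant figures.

v = 5910 m/s

From the circular-orbit relation v² = μ/r at r = 2.02×10^8 km: μ = v²r = (25.6)² × 2.02×10^8 = 1.32383×10^11 km³/s².
In km: r₁ = 1.35 × 1.496×10^8 = 2.0196×10^8 km; r₂ = 7.62 × 1.496×10^8 = 1.139952×10^9 km.
Transfer-ellipse semi-major axis a_t = (r₁ + r₂)/2 = (2.0196×10^8 + 1.139952×10^9)/2 = 6.70956×10^8 km.
At apoapsis, r = 1.139952×10^9 km.
From the vis-viva equation, v = √[μ(2/r − 1/a_t)] = 5.912 km/s.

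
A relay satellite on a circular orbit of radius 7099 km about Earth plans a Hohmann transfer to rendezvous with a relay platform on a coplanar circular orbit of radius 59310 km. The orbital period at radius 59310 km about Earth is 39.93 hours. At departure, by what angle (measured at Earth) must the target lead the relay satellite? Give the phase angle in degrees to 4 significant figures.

From Kepler's third law T² = 4π²r³/μ at r = 59310 km, T = 39.93 hours = 39.93 × 3600 s = 1.43748×10^5 s: μ = 4π²r³/T² = 3.98602×10^5 km³/s².
The Hohmann ellipse has a_t = (r₁ + r₂)/2 = 33204.5 km.
Transfer time t = π√(a_t³/μ) = 30110 s.
The target's mean motion on its circular orbit is ω₂ = √(μ/r₂³) = 4.371×10^-5 rad/s.
Angle swept by the target during transfer: ω₂·t = 1.316 rad = 75.40°.
The relay satellite traverses 180° on the transfer ellipse, so the target must lead by 180° − 75.40° = 104.6°.

φ = 104.6°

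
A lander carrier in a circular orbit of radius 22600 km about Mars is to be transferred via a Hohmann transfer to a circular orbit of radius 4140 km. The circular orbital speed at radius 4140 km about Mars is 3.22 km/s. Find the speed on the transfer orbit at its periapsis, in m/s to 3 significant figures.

v = 4190 m/s

From the circular-orbit relation v² = μ/r at r = 4140 km: μ = v²r = (3.22)² × 4140 = 42925.2 km³/s².
Transfer-ellipse semi-major axis a_t = (r₁ + r₂)/2 = (22600 + 4140)/2 = 13370 km.
At periapsis, r = 4140 km.
Vis-viva: v = √[μ(2/r − 1/a_t)] = √[42925.2 × (2/4140 − 1/13370)] = 4.186 km/s.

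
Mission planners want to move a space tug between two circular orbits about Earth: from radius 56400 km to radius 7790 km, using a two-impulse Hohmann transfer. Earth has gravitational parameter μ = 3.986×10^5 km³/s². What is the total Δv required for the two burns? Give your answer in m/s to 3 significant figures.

Δv = 3680 m/s

Transfer-ellipse semi-major axis a_t = (r₁ + r₂)/2 = (56400 + 7790)/2 = 32095 km.
At r₁ the circular-orbit speed is v₁ = √(μ/r₁) = 2.6585 km/s.
On the transfer ellipse at r₁, vis-viva gives v_a = √[μ(2/r₁ − 1/a_t)] = 1.3097 km/s.
First burn Δv₁ = |v_a − v₁| = 1.349 km/s.
Circular speed at r₂: v₂ = √(μ/r₂) = 7.153 km/s.
Transfer-orbit speed at r₂: v_p = √[μ(2/r₂ − 1/a_t)] = 9.482 km/s.
Second burn Δv₂ = |v₂ − v_p| = 2.329 km/s.
Δv = Δv₁ + Δv₂ = 1.349 + 2.329 = 3.678 km/s.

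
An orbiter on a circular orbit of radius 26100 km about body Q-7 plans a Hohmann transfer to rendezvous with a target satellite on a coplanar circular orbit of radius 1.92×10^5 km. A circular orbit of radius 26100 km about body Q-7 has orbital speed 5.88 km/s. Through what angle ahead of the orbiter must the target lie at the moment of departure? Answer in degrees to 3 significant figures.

From the circular-orbit relation v² = μ/r at r = 26100 km: μ = v²r = (5.88)² × 26100 = 9.02392×10^5 km³/s².
The Hohmann ellipse has a_t = (r₁ + r₂)/2 = 1.0905×10^5 km.
Transfer time t = π√(a_t³/μ) = 1.19094×10^5 s.
The target's mean motion on its circular orbit is ω₂ = √(μ/r₂³) = 1.12913×10^-5 rad/s.
Angle swept by the target during transfer: ω₂·t = 1.3447 rad = 77.05°.
Arrival is 180° from departure on the ellipse, so φ = 180° − 77.05° = 103°.

φ = 103°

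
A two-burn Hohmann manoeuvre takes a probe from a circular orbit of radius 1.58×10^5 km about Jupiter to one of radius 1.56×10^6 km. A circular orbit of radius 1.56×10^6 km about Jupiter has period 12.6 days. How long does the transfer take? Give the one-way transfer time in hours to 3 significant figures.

t = 61.8 hours

From Kepler's third law T² = 4π²r³/μ at r = 1.56×10^6 km, T = 12.6 days = 12.6 × 86400 s = 1.08864×10^6 s: μ = 4π²r³/T² = 1.26463×10^8 km³/s².
The Hohmann ellipse has a_t = (r₁ + r₂)/2 = 8.590×10^5 km.
Half the transfer-orbit period gives t = π√(a_t³/μ) = 2.224×10^5 s.
Converting: 2.224×10^5 s ÷ 3600 s/hour = 61.8 hours.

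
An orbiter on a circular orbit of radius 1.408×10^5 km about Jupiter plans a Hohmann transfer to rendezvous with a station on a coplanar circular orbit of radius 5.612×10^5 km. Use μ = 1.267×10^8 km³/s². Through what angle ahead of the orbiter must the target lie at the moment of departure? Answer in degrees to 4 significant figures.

φ = 90.97°

The Hohmann ellipse has a_t = (r₁ + r₂)/2 = 3.510×10^5 km.
Transfer time t = π√(a_t³/μ) = 58039 s.
Target angular speed ω₂ = √(μ/r₂³) = 2.6774×10^-5 rad/s.
Angle swept by the target during transfer: ω₂·t = 1.5539 rad = 89.03°.
The orbiter traverses 180° on the transfer ellipse, so the target must lead by 180° − 89.03° = 90.97°.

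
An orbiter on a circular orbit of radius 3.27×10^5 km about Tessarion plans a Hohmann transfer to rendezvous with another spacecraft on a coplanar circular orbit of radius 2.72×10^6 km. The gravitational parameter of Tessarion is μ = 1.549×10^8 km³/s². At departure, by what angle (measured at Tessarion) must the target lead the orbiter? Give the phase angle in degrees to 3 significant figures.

Transfer-ellipse semi-major axis a_t = (r₁ + r₂)/2 = (3.270×10^5 + 2.720×10^6)/2 = 1.5235×10^6 km.
The half-period of the transfer ellipse is t = π√(a_t³/μ) = 4.7467×10^5 s.
Target angular speed ω₂ = √(μ/r₂³) = 2.7744×10^-6 rad/s.
Angle swept by the target during transfer: ω₂·t = 1.3169 rad = 75.45°.
Arrival is 180° from departure on the ellipse, so φ = 180° − 75.45° = 105°.

φ = 105°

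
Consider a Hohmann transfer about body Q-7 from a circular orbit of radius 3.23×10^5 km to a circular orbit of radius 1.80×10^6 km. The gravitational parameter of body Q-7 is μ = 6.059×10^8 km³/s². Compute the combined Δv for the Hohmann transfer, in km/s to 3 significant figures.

The Hohmann ellipse has a_t = (r₁ + r₂)/2 = 1.0615×10^6 km.
Circular speed at r₁: v₁ = √(μ/r₁) = √(6.059×10^8/3.230×10^5) = 43.3111 km/s.
On the transfer ellipse at r₁, vis-viva equation gives v_p = √[μ(2/r₁ − 1/a_t)] = 56.3995 km/s.
First burn Δv₁ = |v_p − v₁| = 13.088 km/s.
At r₂, v₂ = √(μ/r₂) = 18.3470 km/s.
Transfer-orbit speed at r₂: v_a = √[μ(2/r₂ − 1/a_t)] = 10.1206 km/s.
Second burn Δv₂ = |v₂ − v_a| = 8.2264 km/s.
Total Δv = Δv₁ + Δv₂ = 21.31 km/s.

Δv = 21.3 km/s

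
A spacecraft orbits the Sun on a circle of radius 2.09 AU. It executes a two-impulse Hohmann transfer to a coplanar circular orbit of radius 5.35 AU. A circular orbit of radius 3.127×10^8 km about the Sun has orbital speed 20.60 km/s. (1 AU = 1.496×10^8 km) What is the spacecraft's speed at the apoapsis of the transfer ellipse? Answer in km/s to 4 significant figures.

v = 9.651 km/s

From the circular-orbit relation v² = μ/r at r = 3.127×10^8 km: μ = v²r = (20.60)² × 3.127×10^8 = 1.32697×10^11 km³/s².
In km: r₁ = 2.09 × 1.496×10^8 = 3.12664×10^8 km; r₂ = 5.35 × 1.496×10^8 = 8.0036×10^8 km.
The Hohmann ellipse has a_t = (r₁ + r₂)/2 = 5.56512×10^8 km.
At apoapsis, r = 8.0036×10^8 km.
Vis-viva: v = √[μ(2/r − 1/a_t)] = √[1.32697×10^11 × (2/8.0036×10^8 − 1/5.56512×10^8)] = 9.651 km/s.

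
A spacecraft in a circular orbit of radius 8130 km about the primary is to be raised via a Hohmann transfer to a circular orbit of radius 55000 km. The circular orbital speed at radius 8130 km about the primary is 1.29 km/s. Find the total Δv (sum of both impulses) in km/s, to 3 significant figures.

Δv = 0.657 km/s

From the circular-orbit relation v² = μ/r at r = 8130 km: μ = v²r = (1.29)² × 8130 = 13529.1 km³/s².
Semi-major axis of the transfer orbit: a_t = (8130 + 55000)/2 = 31565 km.
Circular speed at r₁: v₁ = √(μ/r₁) = √(13529.1/8130) = 1.2900 km/s.
Transfer-orbit speed at r₁ (v² = μ(2/r − 1/a)): v_p = √[μ(2/r₁ − 1/a_t)] = 1.7028 km/s.
First burn Δv₁ = |v_p − v₁| = 0.4128 km/s.
At r₂, v₂ = √(μ/r₂) = 0.4960 km/s.
Transfer-orbit speed at r₂: v_a = √[μ(2/r₂ − 1/a_t)] = 0.2517 km/s.
Second burn Δv₂ = |v₂ − v_a| = 0.2443 km/s.
Δv = Δv₁ + Δv₂ = 0.4128 + 0.2443 = 0.6571 km/s.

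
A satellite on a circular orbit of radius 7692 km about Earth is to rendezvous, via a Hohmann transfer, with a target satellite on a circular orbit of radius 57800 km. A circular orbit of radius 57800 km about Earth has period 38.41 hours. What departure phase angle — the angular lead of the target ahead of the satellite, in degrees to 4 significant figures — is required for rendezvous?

φ = 103.2°

From Kepler's third law T² = 4π²r³/μ at r = 57800 km, T = 38.41 hours = 38.41 × 3600 s = 1.38276×10^5 s: μ = 4π²r³/T² = 3.98703×10^5 km³/s².
Transfer-ellipse semi-major axis a_t = (r₁ + r₂)/2 = (7692 + 57800)/2 = 32746 km.
The half-period of the transfer ellipse is t = π√(a_t³/μ) = 29482.4 s.
The target's mean motion on its circular orbit is ω₂ = √(μ/r₂³) = 4.54394×10^-5 rad/s.
Angle swept by the target during transfer: ω₂·t = 1.3397 rad = 76.76°.
Arrival is 180° from departure on the ellipse, so φ = 180° − 76.76° = 103.2°.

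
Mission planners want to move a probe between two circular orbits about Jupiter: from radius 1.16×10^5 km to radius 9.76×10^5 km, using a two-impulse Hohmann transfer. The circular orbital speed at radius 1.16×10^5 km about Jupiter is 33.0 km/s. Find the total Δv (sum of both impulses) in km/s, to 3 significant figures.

Δv = 17.3 km/s

From the circular-orbit relation v² = μ/r at r = 1.16×10^5 km: μ = v²r = (33.0)² × 1.16×10^5 = 1.26324×10^8 km³/s².
Transfer-ellipse semi-major axis a_t = (r₁ + r₂)/2 = (1.160×10^5 + 9.760×10^5)/2 = 5.460×10^5 km.
Circular speed at r₁: v₁ = √(μ/r₁) = √(1.26324×10^8/1.160×10^5) = 33.00 km/s.
Transfer-orbit speed at r₁ (vis-viva): v_p = √[μ(2/r₁ − 1/a_t)] = 44.12 km/s.
First burn Δv₁ = |v_p − v₁| = 11.12 km/s.
At r₂, v₂ = √(μ/r₂) = 11.377 km/s.
Transfer-orbit speed at r₂: v_a = √[μ(2/r₂ − 1/a_t)] = 5.2439 km/s.
Second burn Δv₂ = |v₂ − v_a| = 6.133 km/s.
Δv = Δv₁ + Δv₂ = 11.12 + 6.133 = 17.25 km/s.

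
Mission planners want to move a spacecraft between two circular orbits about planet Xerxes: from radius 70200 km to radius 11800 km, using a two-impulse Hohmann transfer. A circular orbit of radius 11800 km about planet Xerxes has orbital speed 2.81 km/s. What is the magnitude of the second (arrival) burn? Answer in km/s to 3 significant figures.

Δv₂ = 0.867 km/s

From the circular-orbit relation v² = μ/r at r = 11800 km: μ = v²r = (2.81)² × 11800 = 93174.0 km³/s².
The Hohmann ellipse has a_t = (r₁ + r₂)/2 = 41000 km.
On the circular orbit at r = 11800 km, v_c = √(μ/r) = 2.8100 km/s.
Transfer-orbit speed at the same r (vis-viva, a = a_t): v_t = √[μ(2/r − 1/a_t)] = 3.6769 km/s.
Δv₂ = |v_t − v_c| = |3.6769 − 2.8100| = 0.8669 km/s.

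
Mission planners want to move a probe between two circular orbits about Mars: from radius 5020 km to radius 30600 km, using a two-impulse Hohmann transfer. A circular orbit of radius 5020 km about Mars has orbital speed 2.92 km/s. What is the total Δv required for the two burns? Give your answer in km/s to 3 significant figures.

From the circular-orbit relation v² = μ/r at r = 5020 km: μ = v²r = (2.92)² × 5020 = 42802.5 km³/s².
Semi-major axis of the transfer orbit: a_t = (5020 + 30600)/2 = 17810 km.
At r₁ the circular-orbit speed is v₁ = √(μ/r₁) = 2.9200 km/s.
Transfer-orbit speed at r₁ (v² = μ(2/r − 1/a)): v_p = √[μ(2/r₁ − 1/a_t)] = 3.8275 km/s.
First burn Δv₁ = |v_p − v₁| = 0.9075 km/s.
At r₂, v₂ = √(μ/r₂) = 1.1827 km/s.
Transfer-orbit speed at r₂: v_a = √[μ(2/r₂ − 1/a_t)] = 0.62790 km/s.
Second burn Δv₂ = |v₂ − v_a| = 0.5548 km/s.
Total Δv = Δv₁ + Δv₂ = 1.462 km/s.

Δv = 1.46 km/s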